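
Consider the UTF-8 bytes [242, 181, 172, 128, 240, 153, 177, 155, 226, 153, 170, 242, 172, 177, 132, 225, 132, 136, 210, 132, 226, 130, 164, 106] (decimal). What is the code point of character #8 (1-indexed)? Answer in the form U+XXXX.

Offset 0: leading byte 0xF2 = 11110010 → 4-byte char #1 = F2 B5 AC 80.
Offset 4: leading byte 0xF0 = 11110000 → 4-byte char #2 = F0 99 B1 9B.
Offset 8: leading byte 0xE2 = 11100010 → 3-byte char #3 = E2 99 AA.
Offset 11: leading byte 0xF2 = 11110010 → 4-byte char #4 = F2 AC B1 84.
Offset 15: leading byte 0xE1 = 11100001 → 3-byte char #5 = E1 84 88.
Offset 18: leading byte 0xD2 = 11010010 → 2-byte char #6 = D2 84.
Offset 20: leading byte 0xE2 = 11100010 → 3-byte char #7 = E2 82 A4.
Offset 23: leading byte 0x6A = 01101010 → 1-byte char #8 = 6A.
Leading byte 0x6A = 01101010 matches 0xxxxxxx → 1-byte sequence.
Byte 1: 0x6A = 01101010, payload 1101010 (7 bits).
Concatenate: 1101010 = 0x6A (7 bits → U+006A).

U+006A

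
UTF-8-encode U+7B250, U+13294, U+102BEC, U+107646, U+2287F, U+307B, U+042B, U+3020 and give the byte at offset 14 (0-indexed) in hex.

0x99

U+7B250 → 4-byte form F1 BB 89 90 at offsets 0–3.
U+13294 → 4-byte form F0 93 8A 94 at offsets 4–7.
U+102BEC → 4-byte form F4 82 AF AC at offsets 8–11.
U+107646 → 4-byte form F4 87 99 86 at offsets 12–15.
Offset 14 falls in char 4's range; it's byte 3 of F4 87 99 86 = 0x99.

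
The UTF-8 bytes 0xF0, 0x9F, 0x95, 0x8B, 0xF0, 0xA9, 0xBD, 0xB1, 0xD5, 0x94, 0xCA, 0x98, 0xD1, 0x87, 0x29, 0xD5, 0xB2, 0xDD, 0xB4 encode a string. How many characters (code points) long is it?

Byte at offset 0: 0xF0 = 11110000 → 4-byte char (#1). Advance 4.
Byte at offset 4: 0xF0 = 11110000 → 4-byte char (#2). Advance 4.
Byte at offset 8: 0xD5 = 11010101 → 2-byte char (#3). Advance 2.
Byte at offset 10: 0xCA = 11001010 → 2-byte char (#4). Advance 2.
Byte at offset 12: 0xD1 = 11010001 → 2-byte char (#5). Advance 2.
Byte at offset 14: 0x29 = 00101001 → 1-byte char (#6). Advance 1.
Byte at offset 15: 0xD5 = 11010101 → 2-byte char (#7). Advance 2.
Byte at offset 17: 0xDD = 11011101 → 2-byte char (#8). Advance 2.
Reached end at offset 19 after 8 code points.

8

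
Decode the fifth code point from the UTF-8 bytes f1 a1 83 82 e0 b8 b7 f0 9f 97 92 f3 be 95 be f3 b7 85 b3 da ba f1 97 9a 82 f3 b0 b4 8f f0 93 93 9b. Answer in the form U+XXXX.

Offset 0: leading byte 0xF1 = 11110001 → 4-byte char #1 = F1 A1 83 82.
Offset 4: leading byte 0xE0 = 11100000 → 3-byte char #2 = E0 B8 B7.
Offset 7: leading byte 0xF0 = 11110000 → 4-byte char #3 = F0 9F 97 92.
Offset 11: leading byte 0xF3 = 11110011 → 4-byte char #4 = F3 BE 95 BE.
Offset 15: leading byte 0xF3 = 11110011 → 4-byte char #5 = F3 B7 85 B3.
Leading byte 0xF3 = 11110011 matches 11110xxx → 4-byte sequence.
Byte 1: 0xF3 = 11110011, payload 011 (3 bits).
Byte 2: 0xB7 = 10110111 (10xxxxxx ✓), payload 110111.
Byte 3: 0x85 = 10000101 (10xxxxxx ✓), payload 000101.
Byte 4: 0xB3 = 10110011 (10xxxxxx ✓), payload 110011.
Concatenate: 011110111000101110011 = 0xF7173 (21 bits → U+F7173).

U+F7173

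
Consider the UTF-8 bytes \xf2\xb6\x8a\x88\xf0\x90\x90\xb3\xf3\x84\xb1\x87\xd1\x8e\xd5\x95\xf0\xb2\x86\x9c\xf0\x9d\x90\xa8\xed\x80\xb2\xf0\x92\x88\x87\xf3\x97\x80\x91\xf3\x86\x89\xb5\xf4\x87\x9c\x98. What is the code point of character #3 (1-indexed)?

Offset 0: leading byte 0xF2 = 11110010 → 4-byte char #1 = F2 B6 8A 88.
Offset 4: leading byte 0xF0 = 11110000 → 4-byte char #2 = F0 90 90 B3.
Offset 8: leading byte 0xF3 = 11110011 → 4-byte char #3 = F3 84 B1 87.
Leading byte 0xF3 = 11110011 matches 11110xxx → 4-byte sequence.
Byte 1: 0xF3 = 11110011, payload 011 (3 bits).
Byte 2: 0x84 = 10000100 (10xxxxxx ✓), payload 000100.
Byte 3: 0xB1 = 10110001 (10xxxxxx ✓), payload 110001.
Byte 4: 0x87 = 10000111 (10xxxxxx ✓), payload 000111.
Concatenate: 011000100110001000111 = 0xC4C47 (21 bits → U+C4C47).

U+C4C47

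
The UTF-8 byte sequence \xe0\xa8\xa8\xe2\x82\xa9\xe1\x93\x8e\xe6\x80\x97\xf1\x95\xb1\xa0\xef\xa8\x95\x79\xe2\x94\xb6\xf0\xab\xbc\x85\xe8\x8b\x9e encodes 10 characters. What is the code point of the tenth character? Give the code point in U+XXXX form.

U+82DE

Offset 0: leading byte 0xE0 = 11100000 → 3-byte char #1 = E0 A8 A8.
Offset 3: leading byte 0xE2 = 11100010 → 3-byte char #2 = E2 82 A9.
Offset 6: leading byte 0xE1 = 11100001 → 3-byte char #3 = E1 93 8E.
Offset 9: leading byte 0xE6 = 11100110 → 3-byte char #4 = E6 80 97.
Offset 12: leading byte 0xF1 = 11110001 → 4-byte char #5 = F1 95 B1 A0.
Offset 16: leading byte 0xEF = 11101111 → 3-byte char #6 = EF A8 95.
Offset 19: leading byte 0x79 = 01111001 → 1-byte char #7 = 79.
Offset 20: leading byte 0xE2 = 11100010 → 3-byte char #8 = E2 94 B6.
Offset 23: leading byte 0xF0 = 11110000 → 4-byte char #9 = F0 AB BC 85.
Offset 27: leading byte 0xE8 = 11101000 → 3-byte char #10 = E8 8B 9E.
Leading byte 0xE8 = 11101000 matches 1110xxxx → 3-byte sequence.
Byte 1: 0xE8 = 11101000, payload 1000 (4 bits).
Byte 2: 0x8B = 10001011 (10xxxxxx ✓), payload 001011.
Byte 3: 0x9E = 10011110 (10xxxxxx ✓), payload 011110.
Concatenate: 1000001011011110 = 0x82DE (16 bits → U+82DE).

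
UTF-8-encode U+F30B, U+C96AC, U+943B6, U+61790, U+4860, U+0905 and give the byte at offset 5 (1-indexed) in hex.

0x89

1-indexed offset 5 is 0-indexed offset 4.
U+F30B → 3-byte form EF 8C 8B at offsets 0–2.
U+C96AC → 4-byte form F3 89 9A AC at offsets 3–6.
Offset 4 falls in char 2's range; it's byte 2 of F3 89 9A AC = 0x89.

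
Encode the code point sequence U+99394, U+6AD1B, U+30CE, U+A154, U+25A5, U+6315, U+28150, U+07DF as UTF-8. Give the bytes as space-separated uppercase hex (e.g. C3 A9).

F2 99 8E 94 F1 AA B4 9B E3 83 8E EA 85 94 E2 96 A5 E6 8C 95 F0 A8 85 90 DF 9F

U+99394: 4-byte form → F2 99 8E 94.
U+6AD1B: 4-byte form → F1 AA B4 9B.
U+30CE: 3-byte form → E3 83 8E.
U+A154: 3-byte form → EA 85 94.
U+25A5: 3-byte form → E2 96 A5.
U+6315: 3-byte form → E6 8C 95.
U+28150: 4-byte form → F0 A8 85 90.
U+07DF: 2-byte form → DF 9F.
Concatenated (26 bytes): F2 99 8E 94 F1 AA B4 9B E3 83 8E EA 85 94 E2 96 A5 E6 8C 95 F0 A8 85 90 DF 9F.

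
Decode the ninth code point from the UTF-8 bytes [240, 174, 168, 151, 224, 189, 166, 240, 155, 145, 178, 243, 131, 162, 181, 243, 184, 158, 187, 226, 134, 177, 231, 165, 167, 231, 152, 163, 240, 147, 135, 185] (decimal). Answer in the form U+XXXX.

U+131F9

Offset 0: leading byte 0xF0 = 11110000 → 4-byte char #1 = F0 AE A8 97.
Offset 4: leading byte 0xE0 = 11100000 → 3-byte char #2 = E0 BD A6.
Offset 7: leading byte 0xF0 = 11110000 → 4-byte char #3 = F0 9B 91 B2.
Offset 11: leading byte 0xF3 = 11110011 → 4-byte char #4 = F3 83 A2 B5.
Offset 15: leading byte 0xF3 = 11110011 → 4-byte char #5 = F3 B8 9E BB.
Offset 19: leading byte 0xE2 = 11100010 → 3-byte char #6 = E2 86 B1.
Offset 22: leading byte 0xE7 = 11100111 → 3-byte char #7 = E7 A5 A7.
Offset 25: leading byte 0xE7 = 11100111 → 3-byte char #8 = E7 98 A3.
Offset 28: leading byte 0xF0 = 11110000 → 4-byte char #9 = F0 93 87 B9.
Leading byte 0xF0 = 11110000 matches 11110xxx → 4-byte sequence.
Byte 1: 0xF0 = 11110000, payload 000 (3 bits).
Byte 2: 0x93 = 10010011 (10xxxxxx ✓), payload 010011.
Byte 3: 0x87 = 10000111 (10xxxxxx ✓), payload 000111.
Byte 4: 0xB9 = 10111001 (10xxxxxx ✓), payload 111001.
Concatenate: 000010011000111111001 = 0x131F9 (21 bits → U+131F9).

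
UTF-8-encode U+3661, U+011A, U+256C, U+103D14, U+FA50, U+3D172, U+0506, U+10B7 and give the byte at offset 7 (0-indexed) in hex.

U+3661 → 3-byte form E3 99 A1 at offsets 0–2.
U+011A → 2-byte form C4 9A at offsets 3–4.
U+256C → 3-byte form E2 95 AC at offsets 5–7.
Offset 7 falls in char 3's range; it's byte 3 of E2 95 AC = 0xAC.

0xAC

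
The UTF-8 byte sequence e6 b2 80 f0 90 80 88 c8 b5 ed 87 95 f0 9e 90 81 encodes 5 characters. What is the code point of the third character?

U+0235

Offset 0: leading byte 0xE6 = 11100110 → 3-byte char #1 = E6 B2 80.
Offset 3: leading byte 0xF0 = 11110000 → 4-byte char #2 = F0 90 80 88.
Offset 7: leading byte 0xC8 = 11001000 → 2-byte char #3 = C8 B5.
Leading byte 0xC8 = 11001000 matches 110xxxxx → 2-byte sequence.
Byte 1: 0xC8 = 11001000, payload 01000 (5 bits).
Byte 2: 0xB5 = 10110101 (10xxxxxx ✓), payload 110101.
Concatenate: 01000110101 = 0x235 (11 bits → U+0235).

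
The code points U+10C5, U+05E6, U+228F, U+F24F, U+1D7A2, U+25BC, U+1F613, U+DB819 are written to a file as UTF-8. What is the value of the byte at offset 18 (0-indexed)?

U+10C5 → 3-byte form E1 83 85 at offsets 0–2.
U+05E6 → 2-byte form D7 A6 at offsets 3–4.
U+228F → 3-byte form E2 8A 8F at offsets 5–7.
U+F24F → 3-byte form EF 89 8F at offsets 8–10.
U+1D7A2 → 4-byte form F0 9D 9E A2 at offsets 11–14.
U+25BC → 3-byte form E2 96 BC at offsets 15–17.
U+1F613 → 4-byte form F0 9F 98 93 at offsets 18–21.
Offset 18 falls in char 7's range; it's byte 1 of F0 9F 98 93 = 0xF0.

0xF0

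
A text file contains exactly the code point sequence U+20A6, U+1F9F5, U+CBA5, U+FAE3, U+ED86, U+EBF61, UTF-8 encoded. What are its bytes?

E2 82 A6 F0 9F A7 B5 EC AE A5 EF AB A3 EE B6 86 F3 AB BD A1

U+20A6: 3-byte form → E2 82 A6.
U+1F9F5: 4-byte form → F0 9F A7 B5.
U+CBA5: 3-byte form → EC AE A5.
U+FAE3: 3-byte form → EF AB A3.
U+ED86: 3-byte form → EE B6 86.
U+EBF61: 4-byte form → F3 AB BD A1.
Concatenated (20 bytes): E2 82 A6 F0 9F A7 B5 EC AE A5 EF AB A3 EE B6 86 F3 AB BD A1.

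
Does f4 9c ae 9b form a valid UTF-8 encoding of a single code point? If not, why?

invalid (encodes a value above U+10FFFF)

Leading byte 0xF4 = 11110100 → 4-byte form.
Payload = 0x11CB9B, which exceeds U+10FFFF, the maximum Unicode code point. (Leading bytes F5–FF, or F4 followed by ≥ 0x90, are invalid.)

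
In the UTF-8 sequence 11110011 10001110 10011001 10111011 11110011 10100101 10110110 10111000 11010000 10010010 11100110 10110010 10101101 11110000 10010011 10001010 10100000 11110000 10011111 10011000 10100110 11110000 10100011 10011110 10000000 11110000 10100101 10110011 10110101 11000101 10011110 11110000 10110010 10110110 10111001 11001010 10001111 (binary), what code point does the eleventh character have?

U+028F

Offset 0: leading byte 0xF3 = 11110011 → 4-byte char #1 = F3 8E 99 BB.
Offset 4: leading byte 0xF3 = 11110011 → 4-byte char #2 = F3 A5 B6 B8.
Offset 8: leading byte 0xD0 = 11010000 → 2-byte char #3 = D0 92.
Offset 10: leading byte 0xE6 = 11100110 → 3-byte char #4 = E6 B2 AD.
Offset 13: leading byte 0xF0 = 11110000 → 4-byte char #5 = F0 93 8A A0.
Offset 17: leading byte 0xF0 = 11110000 → 4-byte char #6 = F0 9F 98 A6.
Offset 21: leading byte 0xF0 = 11110000 → 4-byte char #7 = F0 A3 9E 80.
Offset 25: leading byte 0xF0 = 11110000 → 4-byte char #8 = F0 A5 B3 B5.
Offset 29: leading byte 0xC5 = 11000101 → 2-byte char #9 = C5 9E.
Offset 31: leading byte 0xF0 = 11110000 → 4-byte char #10 = F0 B2 B6 B9.
Offset 35: leading byte 0xCA = 11001010 → 2-byte char #11 = CA 8F.
Leading byte 0xCA = 11001010 matches 110xxxxx → 2-byte sequence.
Byte 1: 0xCA = 11001010, payload 01010 (5 bits).
Byte 2: 0x8F = 10001111 (10xxxxxx ✓), payload 001111.
Concatenate: 01010001111 = 0x28F (11 bits → U+028F).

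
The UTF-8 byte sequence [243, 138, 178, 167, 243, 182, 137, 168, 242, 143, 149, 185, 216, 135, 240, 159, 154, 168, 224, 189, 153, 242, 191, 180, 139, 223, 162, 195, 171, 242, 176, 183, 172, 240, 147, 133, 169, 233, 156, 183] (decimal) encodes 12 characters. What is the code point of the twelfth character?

U+9737

Offset 0: leading byte 0xF3 = 11110011 → 4-byte char #1 = F3 8A B2 A7.
Offset 4: leading byte 0xF3 = 11110011 → 4-byte char #2 = F3 B6 89 A8.
Offset 8: leading byte 0xF2 = 11110010 → 4-byte char #3 = F2 8F 95 B9.
Offset 12: leading byte 0xD8 = 11011000 → 2-byte char #4 = D8 87.
Offset 14: leading byte 0xF0 = 11110000 → 4-byte char #5 = F0 9F 9A A8.
Offset 18: leading byte 0xE0 = 11100000 → 3-byte char #6 = E0 BD 99.
Offset 21: leading byte 0xF2 = 11110010 → 4-byte char #7 = F2 BF B4 8B.
Offset 25: leading byte 0xDF = 11011111 → 2-byte char #8 = DF A2.
Offset 27: leading byte 0xC3 = 11000011 → 2-byte char #9 = C3 AB.
Offset 29: leading byte 0xF2 = 11110010 → 4-byte char #10 = F2 B0 B7 AC.
Offset 33: leading byte 0xF0 = 11110000 → 4-byte char #11 = F0 93 85 A9.
Offset 37: leading byte 0xE9 = 11101001 → 3-byte char #12 = E9 9C B7.
Leading byte 0xE9 = 11101001 matches 1110xxxx → 3-byte sequence.
Byte 1: 0xE9 = 11101001, payload 1001 (4 bits).
Byte 2: 0x9C = 10011100 (10xxxxxx ✓), payload 011100.
Byte 3: 0xB7 = 10110111 (10xxxxxx ✓), payload 110111.
Concatenate: 1001011100110111 = 0x9737 (16 bits → U+9737).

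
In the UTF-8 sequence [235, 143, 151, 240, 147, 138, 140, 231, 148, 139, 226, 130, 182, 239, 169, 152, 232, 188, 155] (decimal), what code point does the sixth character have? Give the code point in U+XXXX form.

U+8F1B

Offset 0: leading byte 0xEB = 11101011 → 3-byte char #1 = EB 8F 97.
Offset 3: leading byte 0xF0 = 11110000 → 4-byte char #2 = F0 93 8A 8C.
Offset 7: leading byte 0xE7 = 11100111 → 3-byte char #3 = E7 94 8B.
Offset 10: leading byte 0xE2 = 11100010 → 3-byte char #4 = E2 82 B6.
Offset 13: leading byte 0xEF = 11101111 → 3-byte char #5 = EF A9 98.
Offset 16: leading byte 0xE8 = 11101000 → 3-byte char #6 = E8 BC 9B.
Leading byte 0xE8 = 11101000 matches 1110xxxx → 3-byte sequence.
Byte 1: 0xE8 = 11101000, payload 1000 (4 bits).
Byte 2: 0xBC = 10111100 (10xxxxxx ✓), payload 111100.
Byte 3: 0x9B = 10011011 (10xxxxxx ✓), payload 011011.
Concatenate: 1000111100011011 = 0x8F1B (16 bits → U+8F1B).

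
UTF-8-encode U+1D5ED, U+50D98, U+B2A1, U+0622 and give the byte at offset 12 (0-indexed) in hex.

0xA2

U+1D5ED → 4-byte form F0 9D 97 AD at offsets 0–3.
U+50D98 → 4-byte form F1 90 B6 98 at offsets 4–7.
U+B2A1 → 3-byte form EB 8A A1 at offsets 8–10.
U+0622 → 2-byte form D8 A2 at offsets 11–12.
Offset 12 falls in char 4's range; it's byte 2 of D8 A2 = 0xA2.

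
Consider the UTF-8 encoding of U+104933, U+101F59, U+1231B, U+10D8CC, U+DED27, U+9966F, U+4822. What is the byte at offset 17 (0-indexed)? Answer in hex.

U+104933 → 4-byte form F4 84 A4 B3 at offsets 0–3.
U+101F59 → 4-byte form F4 81 BD 99 at offsets 4–7.
U+1231B → 4-byte form F0 92 8C 9B at offsets 8–11.
U+10D8CC → 4-byte form F4 8D A3 8C at offsets 12–15.
U+DED27 → 4-byte form F3 9E B4 A7 at offsets 16–19.
Offset 17 falls in char 5's range; it's byte 2 of F3 9E B4 A7 = 0x9E.

0x9E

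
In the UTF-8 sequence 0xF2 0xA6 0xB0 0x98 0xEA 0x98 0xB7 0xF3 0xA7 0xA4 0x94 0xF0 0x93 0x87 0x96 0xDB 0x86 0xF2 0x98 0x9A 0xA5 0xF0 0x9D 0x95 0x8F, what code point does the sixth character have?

U+986A5

Offset 0: leading byte 0xF2 = 11110010 → 4-byte char #1 = F2 A6 B0 98.
Offset 4: leading byte 0xEA = 11101010 → 3-byte char #2 = EA 98 B7.
Offset 7: leading byte 0xF3 = 11110011 → 4-byte char #3 = F3 A7 A4 94.
Offset 11: leading byte 0xF0 = 11110000 → 4-byte char #4 = F0 93 87 96.
Offset 15: leading byte 0xDB = 11011011 → 2-byte char #5 = DB 86.
Offset 17: leading byte 0xF2 = 11110010 → 4-byte char #6 = F2 98 9A A5.
Leading byte 0xF2 = 11110010 matches 11110xxx → 4-byte sequence.
Byte 1: 0xF2 = 11110010, payload 010 (3 bits).
Byte 2: 0x98 = 10011000 (10xxxxxx ✓), payload 011000.
Byte 3: 0x9A = 10011010 (10xxxxxx ✓), payload 011010.
Byte 4: 0xA5 = 10100101 (10xxxxxx ✓), payload 100101.
Concatenate: 010011000011010100101 = 0x986A5 (21 bits → U+986A5).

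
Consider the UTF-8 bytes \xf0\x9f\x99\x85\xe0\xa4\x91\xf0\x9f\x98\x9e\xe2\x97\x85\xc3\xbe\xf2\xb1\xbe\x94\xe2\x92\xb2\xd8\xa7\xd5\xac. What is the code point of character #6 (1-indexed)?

U+B1F94

Offset 0: leading byte 0xF0 = 11110000 → 4-byte char #1 = F0 9F 99 85.
Offset 4: leading byte 0xE0 = 11100000 → 3-byte char #2 = E0 A4 91.
Offset 7: leading byte 0xF0 = 11110000 → 4-byte char #3 = F0 9F 98 9E.
Offset 11: leading byte 0xE2 = 11100010 → 3-byte char #4 = E2 97 85.
Offset 14: leading byte 0xC3 = 11000011 → 2-byte char #5 = C3 BE.
Offset 16: leading byte 0xF2 = 11110010 → 4-byte char #6 = F2 B1 BE 94.
Leading byte 0xF2 = 11110010 matches 11110xxx → 4-byte sequence.
Byte 1: 0xF2 = 11110010, payload 010 (3 bits).
Byte 2: 0xB1 = 10110001 (10xxxxxx ✓), payload 110001.
Byte 3: 0xBE = 10111110 (10xxxxxx ✓), payload 111110.
Byte 4: 0x94 = 10010100 (10xxxxxx ✓), payload 010100.
Concatenate: 010110001111110010100 = 0xB1F94 (21 bits → U+B1F94).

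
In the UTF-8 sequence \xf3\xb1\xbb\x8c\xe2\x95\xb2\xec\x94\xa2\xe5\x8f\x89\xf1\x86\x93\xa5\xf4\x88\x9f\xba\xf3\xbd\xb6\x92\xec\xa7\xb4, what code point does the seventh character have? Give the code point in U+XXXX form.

Offset 0: leading byte 0xF3 = 11110011 → 4-byte char #1 = F3 B1 BB 8C.
Offset 4: leading byte 0xE2 = 11100010 → 3-byte char #2 = E2 95 B2.
Offset 7: leading byte 0xEC = 11101100 → 3-byte char #3 = EC 94 A2.
Offset 10: leading byte 0xE5 = 11100101 → 3-byte char #4 = E5 8F 89.
Offset 13: leading byte 0xF1 = 11110001 → 4-byte char #5 = F1 86 93 A5.
Offset 17: leading byte 0xF4 = 11110100 → 4-byte char #6 = F4 88 9F BA.
Offset 21: leading byte 0xF3 = 11110011 → 4-byte char #7 = F3 BD B6 92.
Leading byte 0xF3 = 11110011 matches 11110xxx → 4-byte sequence.
Byte 1: 0xF3 = 11110011, payload 011 (3 bits).
Byte 2: 0xBD = 10111101 (10xxxxxx ✓), payload 111101.
Byte 3: 0xB6 = 10110110 (10xxxxxx ✓), payload 110110.
Byte 4: 0x92 = 10010010 (10xxxxxx ✓), payload 010010.
Concatenate: 011111101110110010010 = 0xFDD92 (21 bits → U+FDD92).

U+FDD92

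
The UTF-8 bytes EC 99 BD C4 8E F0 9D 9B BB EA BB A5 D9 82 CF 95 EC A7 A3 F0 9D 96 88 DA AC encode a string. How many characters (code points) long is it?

9

Byte at offset 0: 0xEC = 11101100 → 3-byte char (#1). Advance 3.
Byte at offset 3: 0xC4 = 11000100 → 2-byte char (#2). Advance 2.
Byte at offset 5: 0xF0 = 11110000 → 4-byte char (#3). Advance 4.
Byte at offset 9: 0xEA = 11101010 → 3-byte char (#4). Advance 3.
Byte at offset 12: 0xD9 = 11011001 → 2-byte char (#5). Advance 2.
Byte at offset 14: 0xCF = 11001111 → 2-byte char (#6). Advance 2.
Byte at offset 16: 0xEC = 11101100 → 3-byte char (#7). Advance 3.
Byte at offset 19: 0xF0 = 11110000 → 4-byte char (#8). Advance 4.
Byte at offset 23: 0xDA = 11011010 → 2-byte char (#9). Advance 2.
Reached end at offset 25 after 9 code points.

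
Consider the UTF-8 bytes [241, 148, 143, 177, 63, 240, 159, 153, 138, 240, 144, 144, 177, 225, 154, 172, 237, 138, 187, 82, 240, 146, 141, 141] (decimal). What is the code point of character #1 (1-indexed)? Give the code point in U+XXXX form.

U+543F1

Offset 0: leading byte 0xF1 = 11110001 → 4-byte char #1 = F1 94 8F B1.
Leading byte 0xF1 = 11110001 matches 11110xxx → 4-byte sequence.
Byte 1: 0xF1 = 11110001, payload 001 (3 bits).
Byte 2: 0x94 = 10010100 (10xxxxxx ✓), payload 010100.
Byte 3: 0x8F = 10001111 (10xxxxxx ✓), payload 001111.
Byte 4: 0xB1 = 10110001 (10xxxxxx ✓), payload 110001.
Concatenate: 001010100001111110001 = 0x543F1 (21 bits → U+543F1).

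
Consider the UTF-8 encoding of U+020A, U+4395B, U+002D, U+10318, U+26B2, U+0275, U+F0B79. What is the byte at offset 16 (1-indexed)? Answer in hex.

1-indexed offset 16 is 0-indexed offset 15.
U+020A → 2-byte form C8 8A at offsets 0–1.
U+4395B → 4-byte form F1 83 A5 9B at offsets 2–5.
U+002D → 1-byte form 2D at offsets 6–6.
U+10318 → 4-byte form F0 90 8C 98 at offsets 7–10.
U+26B2 → 3-byte form E2 9A B2 at offsets 11–13.
U+0275 → 2-byte form C9 B5 at offsets 14–15.
Offset 15 falls in char 6's range; it's byte 2 of C9 B5 = 0xB5.

0xB5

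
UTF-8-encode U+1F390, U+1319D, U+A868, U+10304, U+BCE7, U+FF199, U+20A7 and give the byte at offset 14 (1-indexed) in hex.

0x8C

1-indexed offset 14 is 0-indexed offset 13.
U+1F390 → 4-byte form F0 9F 8E 90 at offsets 0–3.
U+1319D → 4-byte form F0 93 86 9D at offsets 4–7.
U+A868 → 3-byte form EA A1 A8 at offsets 8–10.
U+10304 → 4-byte form F0 90 8C 84 at offsets 11–14.
Offset 13 falls in char 4's range; it's byte 3 of F0 90 8C 84 = 0x8C.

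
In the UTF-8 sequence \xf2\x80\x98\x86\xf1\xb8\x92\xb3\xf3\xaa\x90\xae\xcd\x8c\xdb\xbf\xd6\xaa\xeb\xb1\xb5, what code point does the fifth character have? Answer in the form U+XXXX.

U+06FF

Offset 0: leading byte 0xF2 = 11110010 → 4-byte char #1 = F2 80 98 86.
Offset 4: leading byte 0xF1 = 11110001 → 4-byte char #2 = F1 B8 92 B3.
Offset 8: leading byte 0xF3 = 11110011 → 4-byte char #3 = F3 AA 90 AE.
Offset 12: leading byte 0xCD = 11001101 → 2-byte char #4 = CD 8C.
Offset 14: leading byte 0xDB = 11011011 → 2-byte char #5 = DB BF.
Leading byte 0xDB = 11011011 matches 110xxxxx → 2-byte sequence.
Byte 1: 0xDB = 11011011, payload 11011 (5 bits).
Byte 2: 0xBF = 10111111 (10xxxxxx ✓), payload 111111.
Concatenate: 11011111111 = 0x6FF (11 bits → U+06FF).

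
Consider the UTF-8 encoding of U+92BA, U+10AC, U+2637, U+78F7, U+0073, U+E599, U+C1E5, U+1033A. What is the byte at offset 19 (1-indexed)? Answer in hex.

0xA5

1-indexed offset 19 is 0-indexed offset 18.
U+92BA → 3-byte form E9 8A BA at offsets 0–2.
U+10AC → 3-byte form E1 82 AC at offsets 3–5.
U+2637 → 3-byte form E2 98 B7 at offsets 6–8.
U+78F7 → 3-byte form E7 A3 B7 at offsets 9–11.
U+0073 → 1-byte form 73 at offsets 12–12.
U+E599 → 3-byte form EE 96 99 at offsets 13–15.
U+C1E5 → 3-byte form EC 87 A5 at offsets 16–18.
Offset 18 falls in char 7's range; it's byte 3 of EC 87 A5 = 0xA5.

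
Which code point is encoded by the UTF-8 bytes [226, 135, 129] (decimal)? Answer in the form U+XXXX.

Leading byte 0xE2 = 11100010 matches 1110xxxx → 3-byte sequence.
Byte 1: 0xE2 = 11100010, payload 0010 (4 bits).
Byte 2: 0x87 = 10000111 (10xxxxxx ✓), payload 000111.
Byte 3: 0x81 = 10000001 (10xxxxxx ✓), payload 000001.
Concatenate: 0010000111000001 = 0x21C1 (16 bits → U+21C1).

U+21C1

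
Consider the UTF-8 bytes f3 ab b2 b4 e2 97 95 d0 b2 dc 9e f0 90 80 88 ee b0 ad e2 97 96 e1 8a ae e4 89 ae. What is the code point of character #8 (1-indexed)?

Offset 0: leading byte 0xF3 = 11110011 → 4-byte char #1 = F3 AB B2 B4.
Offset 4: leading byte 0xE2 = 11100010 → 3-byte char #2 = E2 97 95.
Offset 7: leading byte 0xD0 = 11010000 → 2-byte char #3 = D0 B2.
Offset 9: leading byte 0xDC = 11011100 → 2-byte char #4 = DC 9E.
Offset 11: leading byte 0xF0 = 11110000 → 4-byte char #5 = F0 90 80 88.
Offset 15: leading byte 0xEE = 11101110 → 3-byte char #6 = EE B0 AD.
Offset 18: leading byte 0xE2 = 11100010 → 3-byte char #7 = E2 97 96.
Offset 21: leading byte 0xE1 = 11100001 → 3-byte char #8 = E1 8A AE.
Leading byte 0xE1 = 11100001 matches 1110xxxx → 3-byte sequence.
Byte 1: 0xE1 = 11100001, payload 0001 (4 bits).
Byte 2: 0x8A = 10001010 (10xxxxxx ✓), payload 001010.
Byte 3: 0xAE = 10101110 (10xxxxxx ✓), payload 101110.
Concatenate: 0001001010101110 = 0x12AE (16 bits → U+12AE).

U+12AE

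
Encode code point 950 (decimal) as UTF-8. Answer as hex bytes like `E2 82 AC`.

U+03B6 = 0x3B6 = 950 decimal. In range U+0080–U+07FF → 2-byte form: 110xxxxx 10xxxxxx.
Binary (11 bits): 01110110110.
Split 5+6: 01110 | 110110.
Byte 1: 11001110 = 0xCE.
Byte 2: 10110110 = 0xB6.

CE B6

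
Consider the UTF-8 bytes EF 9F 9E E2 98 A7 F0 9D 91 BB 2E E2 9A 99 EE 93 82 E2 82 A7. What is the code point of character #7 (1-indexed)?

Offset 0: leading byte 0xEF = 11101111 → 3-byte char #1 = EF 9F 9E.
Offset 3: leading byte 0xE2 = 11100010 → 3-byte char #2 = E2 98 A7.
Offset 6: leading byte 0xF0 = 11110000 → 4-byte char #3 = F0 9D 91 BB.
Offset 10: leading byte 0x2E = 00101110 → 1-byte char #4 = 2E.
Offset 11: leading byte 0xE2 = 11100010 → 3-byte char #5 = E2 9A 99.
Offset 14: leading byte 0xEE = 11101110 → 3-byte char #6 = EE 93 82.
Offset 17: leading byte 0xE2 = 11100010 → 3-byte char #7 = E2 82 A7.
Leading byte 0xE2 = 11100010 matches 1110xxxx → 3-byte sequence.
Byte 1: 0xE2 = 11100010, payload 0010 (4 bits).
Byte 2: 0x82 = 10000010 (10xxxxxx ✓), payload 000010.
Byte 3: 0xA7 = 10100111 (10xxxxxx ✓), payload 100111.
Concatenate: 0010000010100111 = 0x20A7 (16 bits → U+20A7).

U+20A7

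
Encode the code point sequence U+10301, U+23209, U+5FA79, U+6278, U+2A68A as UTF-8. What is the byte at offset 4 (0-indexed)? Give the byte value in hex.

U+10301 → 4-byte form F0 90 8C 81 at offsets 0–3.
U+23209 → 4-byte form F0 A3 88 89 at offsets 4–7.
Offset 4 falls in char 2's range; it's byte 1 of F0 A3 88 89 = 0xF0.

0xF0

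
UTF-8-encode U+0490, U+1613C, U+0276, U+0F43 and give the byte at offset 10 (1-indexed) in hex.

0xBD

1-indexed offset 10 is 0-indexed offset 9.
U+0490 → 2-byte form D2 90 at offsets 0–1.
U+1613C → 4-byte form F0 96 84 BC at offsets 2–5.
U+0276 → 2-byte form C9 B6 at offsets 6–7.
U+0F43 → 3-byte form E0 BD 83 at offsets 8–10.
Offset 9 falls in char 4's range; it's byte 2 of E0 BD 83 = 0xBD.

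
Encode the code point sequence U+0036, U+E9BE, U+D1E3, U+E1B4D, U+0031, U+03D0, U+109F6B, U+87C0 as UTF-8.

36 EE A6 BE ED 87 A3 F3 A1 AD 8D 31 CF 90 F4 89 BD AB E8 9F 80

U+0036: 1-byte form → 36.
U+E9BE: 3-byte form → EE A6 BE.
U+D1E3: 3-byte form → ED 87 A3.
U+E1B4D: 4-byte form → F3 A1 AD 8D.
U+0031: 1-byte form → 31.
U+03D0: 2-byte form → CF 90.
U+109F6B: 4-byte form → F4 89 BD AB.
U+87C0: 3-byte form → E8 9F 80.
Concatenated (21 bytes): 36 EE A6 BE ED 87 A3 F3 A1 AD 8D 31 CF 90 F4 89 BD AB E8 9F 80.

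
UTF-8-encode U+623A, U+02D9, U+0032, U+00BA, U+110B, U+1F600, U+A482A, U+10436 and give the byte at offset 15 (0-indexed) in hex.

0xF2

U+623A → 3-byte form E6 88 BA at offsets 0–2.
U+02D9 → 2-byte form CB 99 at offsets 3–4.
U+0032 → 1-byte form 32 at offsets 5–5.
U+00BA → 2-byte form C2 BA at offsets 6–7.
U+110B → 3-byte form E1 84 8B at offsets 8–10.
U+1F600 → 4-byte form F0 9F 98 80 at offsets 11–14.
U+A482A → 4-byte form F2 A4 A0 AA at offsets 15–18.
Offset 15 falls in char 7's range; it's byte 1 of F2 A4 A0 AA = 0xF2.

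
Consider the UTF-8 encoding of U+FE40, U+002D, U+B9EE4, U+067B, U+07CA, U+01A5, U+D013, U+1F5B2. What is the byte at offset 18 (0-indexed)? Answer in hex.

0x9F

U+FE40 → 3-byte form EF B9 80 at offsets 0–2.
U+002D → 1-byte form 2D at offsets 3–3.
U+B9EE4 → 4-byte form F2 B9 BB A4 at offsets 4–7.
U+067B → 2-byte form D9 BB at offsets 8–9.
U+07CA → 2-byte form DF 8A at offsets 10–11.
U+01A5 → 2-byte form C6 A5 at offsets 12–13.
U+D013 → 3-byte form ED 80 93 at offsets 14–16.
U+1F5B2 → 4-byte form F0 9F 96 B2 at offsets 17–20.
Offset 18 falls in char 8's range; it's byte 2 of F0 9F 96 B2 = 0x9F.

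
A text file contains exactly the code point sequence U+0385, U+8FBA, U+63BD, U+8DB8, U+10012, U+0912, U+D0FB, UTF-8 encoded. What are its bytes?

U+0385: 2-byte form → CE 85.
U+8FBA: 3-byte form → E8 BE BA.
U+63BD: 3-byte form → E6 8E BD.
U+8DB8: 3-byte form → E8 B6 B8.
U+10012: 4-byte form → F0 90 80 92.
U+0912: 3-byte form → E0 A4 92.
U+D0FB: 3-byte form → ED 83 BB.
Concatenated (21 bytes): CE 85 E8 BE BA E6 8E BD E8 B6 B8 F0 90 80 92 E0 A4 92 ED 83 BB.

CE 85 E8 BE BA E6 8E BD E8 B6 B8 F0 90 80 92 E0 A4 92 ED 83 BB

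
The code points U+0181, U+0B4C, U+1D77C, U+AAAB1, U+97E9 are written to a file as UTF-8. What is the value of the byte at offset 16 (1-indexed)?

1-indexed offset 16 is 0-indexed offset 15.
U+0181 → 2-byte form C6 81 at offsets 0–1.
U+0B4C → 3-byte form E0 AD 8C at offsets 2–4.
U+1D77C → 4-byte form F0 9D 9D BC at offsets 5–8.
U+AAAB1 → 4-byte form F2 AA AA B1 at offsets 9–12.
U+97E9 → 3-byte form E9 9F A9 at offsets 13–15.
Offset 15 falls in char 5's range; it's byte 3 of E9 9F A9 = 0xA9.

0xA9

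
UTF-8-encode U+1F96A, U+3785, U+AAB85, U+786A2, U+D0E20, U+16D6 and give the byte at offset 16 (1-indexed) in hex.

0xF3

1-indexed offset 16 is 0-indexed offset 15.
U+1F96A → 4-byte form F0 9F A5 AA at offsets 0–3.
U+3785 → 3-byte form E3 9E 85 at offsets 4–6.
U+AAB85 → 4-byte form F2 AA AE 85 at offsets 7–10.
U+786A2 → 4-byte form F1 B8 9A A2 at offsets 11–14.
U+D0E20 → 4-byte form F3 90 B8 A0 at offsets 15–18.
Offset 15 falls in char 5's range; it's byte 1 of F3 90 B8 A0 = 0xF3.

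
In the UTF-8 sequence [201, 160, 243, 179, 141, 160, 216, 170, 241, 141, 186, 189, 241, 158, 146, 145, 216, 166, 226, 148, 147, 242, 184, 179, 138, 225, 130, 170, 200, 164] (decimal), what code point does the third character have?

Offset 0: leading byte 0xC9 = 11001001 → 2-byte char #1 = C9 A0.
Offset 2: leading byte 0xF3 = 11110011 → 4-byte char #2 = F3 B3 8D A0.
Offset 6: leading byte 0xD8 = 11011000 → 2-byte char #3 = D8 AA.
Leading byte 0xD8 = 11011000 matches 110xxxxx → 2-byte sequence.
Byte 1: 0xD8 = 11011000, payload 11000 (5 bits).
Byte 2: 0xAA = 10101010 (10xxxxxx ✓), payload 101010.
Concatenate: 11000101010 = 0x62A (11 bits → U+062A).

U+062A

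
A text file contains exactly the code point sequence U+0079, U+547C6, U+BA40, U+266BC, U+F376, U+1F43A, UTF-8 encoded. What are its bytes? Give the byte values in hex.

79 F1 94 9F 86 EB A9 80 F0 A6 9A BC EF 8D B6 F0 9F 90 BA

U+0079: 1-byte form → 79.
U+547C6: 4-byte form → F1 94 9F 86.
U+BA40: 3-byte form → EB A9 80.
U+266BC: 4-byte form → F0 A6 9A BC.
U+F376: 3-byte form → EF 8D B6.
U+1F43A: 4-byte form → F0 9F 90 BA.
Concatenated (19 bytes): 79 F1 94 9F 86 EB A9 80 F0 A6 9A BC EF 8D B6 F0 9F 90 BA.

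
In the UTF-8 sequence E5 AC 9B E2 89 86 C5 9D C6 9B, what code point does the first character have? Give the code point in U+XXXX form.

U+5B1B

Offset 0: leading byte 0xE5 = 11100101 → 3-byte char #1 = E5 AC 9B.
Leading byte 0xE5 = 11100101 matches 1110xxxx → 3-byte sequence.
Byte 1: 0xE5 = 11100101, payload 0101 (4 bits).
Byte 2: 0xAC = 10101100 (10xxxxxx ✓), payload 101100.
Byte 3: 0x9B = 10011011 (10xxxxxx ✓), payload 011011.
Concatenate: 0101101100011011 = 0x5B1B (16 bits → U+5B1B).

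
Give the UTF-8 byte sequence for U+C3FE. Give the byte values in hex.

EC 8F BE

U+C3FE = 0xC3FE = 50174 decimal. In range U+0800–U+FFFF → 3-byte form: 1110xxxx 10xxxxxx 10xxxxxx.
Binary (16 bits): 1100001111111110.
Split 4+6+6: 1100 | 001111 | 111110.
Byte 1: 11101100 = 0xEC.
Byte 2: 10001111 = 0x8F.
Byte 3: 10111110 = 0xBE.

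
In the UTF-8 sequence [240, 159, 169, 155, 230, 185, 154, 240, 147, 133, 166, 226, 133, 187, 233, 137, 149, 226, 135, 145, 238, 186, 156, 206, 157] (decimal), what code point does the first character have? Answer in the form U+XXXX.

U+1FA5B

Offset 0: leading byte 0xF0 = 11110000 → 4-byte char #1 = F0 9F A9 9B.
Leading byte 0xF0 = 11110000 matches 11110xxx → 4-byte sequence.
Byte 1: 0xF0 = 11110000, payload 000 (3 bits).
Byte 2: 0x9F = 10011111 (10xxxxxx ✓), payload 011111.
Byte 3: 0xA9 = 10101001 (10xxxxxx ✓), payload 101001.
Byte 4: 0x9B = 10011011 (10xxxxxx ✓), payload 011011.
Concatenate: 000011111101001011011 = 0x1FA5B (21 bits → U+1FA5B).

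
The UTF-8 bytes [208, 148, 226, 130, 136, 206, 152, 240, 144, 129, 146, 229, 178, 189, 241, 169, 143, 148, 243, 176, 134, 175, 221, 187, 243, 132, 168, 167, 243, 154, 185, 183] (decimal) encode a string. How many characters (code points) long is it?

10

Byte at offset 0: 0xD0 = 11010000 → 2-byte char (#1). Advance 2.
Byte at offset 2: 0xE2 = 11100010 → 3-byte char (#2). Advance 3.
Byte at offset 5: 0xCE = 11001110 → 2-byte char (#3). Advance 2.
Byte at offset 7: 0xF0 = 11110000 → 4-byte char (#4). Advance 4.
Byte at offset 11: 0xE5 = 11100101 → 3-byte char (#5). Advance 3.
Byte at offset 14: 0xF1 = 11110001 → 4-byte char (#6). Advance 4.
Byte at offset 18: 0xF3 = 11110011 → 4-byte char (#7). Advance 4.
Byte at offset 22: 0xDD = 11011101 → 2-byte char (#8). Advance 2.
Byte at offset 24: 0xF3 = 11110011 → 4-byte char (#9). Advance 4.
Byte at offset 28: 0xF3 = 11110011 → 4-byte char (#10). Advance 4.
Reached end at offset 32 after 10 code points.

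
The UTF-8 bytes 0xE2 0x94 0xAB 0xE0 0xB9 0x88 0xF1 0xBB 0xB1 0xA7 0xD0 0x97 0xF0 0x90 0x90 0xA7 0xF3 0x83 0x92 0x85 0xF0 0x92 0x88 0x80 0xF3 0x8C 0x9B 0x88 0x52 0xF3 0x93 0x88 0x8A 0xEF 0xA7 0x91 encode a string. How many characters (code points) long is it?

Byte at offset 0: 0xE2 = 11100010 → 3-byte char (#1). Advance 3.
Byte at offset 3: 0xE0 = 11100000 → 3-byte char (#2). Advance 3.
Byte at offset 6: 0xF1 = 11110001 → 4-byte char (#3). Advance 4.
Byte at offset 10: 0xD0 = 11010000 → 2-byte char (#4). Advance 2.
Byte at offset 12: 0xF0 = 11110000 → 4-byte char (#5). Advance 4.
Byte at offset 16: 0xF3 = 11110011 → 4-byte char (#6). Advance 4.
Byte at offset 20: 0xF0 = 11110000 → 4-byte char (#7). Advance 4.
Byte at offset 24: 0xF3 = 11110011 → 4-byte char (#8). Advance 4.
Byte at offset 28: 0x52 = 01010010 → 1-byte char (#9). Advance 1.
Byte at offset 29: 0xF3 = 11110011 → 4-byte char (#10). Advance 4.
Byte at offset 33: 0xEF = 11101111 → 3-byte char (#11). Advance 3.
Reached end at offset 36 after 11 code points.

11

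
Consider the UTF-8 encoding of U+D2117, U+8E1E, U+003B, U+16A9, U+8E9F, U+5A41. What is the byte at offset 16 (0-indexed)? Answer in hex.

0x81

U+D2117 → 4-byte form F3 92 84 97 at offsets 0–3.
U+8E1E → 3-byte form E8 B8 9E at offsets 4–6.
U+003B → 1-byte form 3B at offsets 7–7.
U+16A9 → 3-byte form E1 9A A9 at offsets 8–10.
U+8E9F → 3-byte form E8 BA 9F at offsets 11–13.
U+5A41 → 3-byte form E5 A9 81 at offsets 14–16.
Offset 16 falls in char 6's range; it's byte 3 of E5 A9 81 = 0x81.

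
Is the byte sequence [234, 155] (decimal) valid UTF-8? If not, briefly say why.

invalid (sequence truncated)

Leading byte 0xEA = 11101010 → 3-byte form, but only 2 bytes are present.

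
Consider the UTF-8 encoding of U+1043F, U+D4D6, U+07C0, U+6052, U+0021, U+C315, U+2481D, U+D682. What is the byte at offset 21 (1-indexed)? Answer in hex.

0xED

1-indexed offset 21 is 0-indexed offset 20.
U+1043F → 4-byte form F0 90 90 BF at offsets 0–3.
U+D4D6 → 3-byte form ED 93 96 at offsets 4–6.
U+07C0 → 2-byte form DF 80 at offsets 7–8.
U+6052 → 3-byte form E6 81 92 at offsets 9–11.
U+0021 → 1-byte form 21 at offsets 12–12.
U+C315 → 3-byte form EC 8C 95 at offsets 13–15.
U+2481D → 4-byte form F0 A4 A0 9D at offsets 16–19.
U+D682 → 3-byte form ED 9A 82 at offsets 20–22.
Offset 20 falls in char 8's range; it's byte 1 of ED 9A 82 = 0xED.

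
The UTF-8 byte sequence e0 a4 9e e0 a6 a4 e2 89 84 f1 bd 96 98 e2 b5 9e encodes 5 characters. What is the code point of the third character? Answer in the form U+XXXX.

Offset 0: leading byte 0xE0 = 11100000 → 3-byte char #1 = E0 A4 9E.
Offset 3: leading byte 0xE0 = 11100000 → 3-byte char #2 = E0 A6 A4.
Offset 6: leading byte 0xE2 = 11100010 → 3-byte char #3 = E2 89 84.
Leading byte 0xE2 = 11100010 matches 1110xxxx → 3-byte sequence.
Byte 1: 0xE2 = 11100010, payload 0010 (4 bits).
Byte 2: 0x89 = 10001001 (10xxxxxx ✓), payload 001001.
Byte 3: 0x84 = 10000100 (10xxxxxx ✓), payload 000100.
Concatenate: 0010001001000100 = 0x2244 (16 bits → U+2244).

U+2244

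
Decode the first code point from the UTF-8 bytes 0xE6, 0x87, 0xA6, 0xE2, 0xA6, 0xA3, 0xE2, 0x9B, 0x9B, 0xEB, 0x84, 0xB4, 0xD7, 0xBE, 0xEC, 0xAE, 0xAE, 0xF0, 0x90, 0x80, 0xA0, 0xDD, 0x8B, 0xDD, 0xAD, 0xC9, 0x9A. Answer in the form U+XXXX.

U+61E6

Offset 0: leading byte 0xE6 = 11100110 → 3-byte char #1 = E6 87 A6.
Leading byte 0xE6 = 11100110 matches 1110xxxx → 3-byte sequence.
Byte 1: 0xE6 = 11100110, payload 0110 (4 bits).
Byte 2: 0x87 = 10000111 (10xxxxxx ✓), payload 000111.
Byte 3: 0xA6 = 10100110 (10xxxxxx ✓), payload 100110.
Concatenate: 0110000111100110 = 0x61E6 (16 bits → U+61E6).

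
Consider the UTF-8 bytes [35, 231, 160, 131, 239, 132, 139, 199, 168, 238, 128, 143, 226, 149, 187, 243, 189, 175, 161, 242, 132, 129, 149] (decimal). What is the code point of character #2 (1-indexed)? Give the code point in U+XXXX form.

U+7803

Offset 0: leading byte 0x23 = 00100011 → 1-byte char #1 = 23.
Offset 1: leading byte 0xE7 = 11100111 → 3-byte char #2 = E7 A0 83.
Leading byte 0xE7 = 11100111 matches 1110xxxx → 3-byte sequence.
Byte 1: 0xE7 = 11100111, payload 0111 (4 bits).
Byte 2: 0xA0 = 10100000 (10xxxxxx ✓), payload 100000.
Byte 3: 0x83 = 10000011 (10xxxxxx ✓), payload 000011.
Concatenate: 0111100000000011 = 0x7803 (16 bits → U+7803).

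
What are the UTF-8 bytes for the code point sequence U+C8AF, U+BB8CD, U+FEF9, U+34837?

EC A2 AF F2 BB A3 8D EF BB B9 F0 B4 A0 B7

U+C8AF: 3-byte form → EC A2 AF.
U+BB8CD: 4-byte form → F2 BB A3 8D.
U+FEF9: 3-byte form → EF BB B9.
U+34837: 4-byte form → F0 B4 A0 B7.
Concatenated (14 bytes): EC A2 AF F2 BB A3 8D EF BB B9 F0 B4 A0 B7.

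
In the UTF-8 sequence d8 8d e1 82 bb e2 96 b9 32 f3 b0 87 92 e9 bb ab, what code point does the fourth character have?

U+0032

Offset 0: leading byte 0xD8 = 11011000 → 2-byte char #1 = D8 8D.
Offset 2: leading byte 0xE1 = 11100001 → 3-byte char #2 = E1 82 BB.
Offset 5: leading byte 0xE2 = 11100010 → 3-byte char #3 = E2 96 B9.
Offset 8: leading byte 0x32 = 00110010 → 1-byte char #4 = 32.
Leading byte 0x32 = 00110010 matches 0xxxxxxx → 1-byte sequence.
Byte 1: 0x32 = 00110010, payload 0110010 (7 bits).
Concatenate: 0110010 = 0x32 (7 bits → U+0032).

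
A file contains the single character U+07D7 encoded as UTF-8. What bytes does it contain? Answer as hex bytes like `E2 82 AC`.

U+07D7 = 0x7D7 = 2007 decimal. In range U+0080–U+07FF → 2-byte form: 110xxxxx 10xxxxxx.
Binary (11 bits): 11111010111.
Split 5+6: 11111 | 010111.
Byte 1: 11011111 = 0xDF.
Byte 2: 10010111 = 0x97.

DF 97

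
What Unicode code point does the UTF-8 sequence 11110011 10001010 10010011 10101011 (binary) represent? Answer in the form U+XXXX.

U+CA4EB

Leading byte 0xF3 = 11110011 matches 11110xxx → 4-byte sequence.
Byte 1: 0xF3 = 11110011, payload 011 (3 bits).
Byte 2: 0x8A = 10001010 (10xxxxxx ✓), payload 001010.
Byte 3: 0x93 = 10010011 (10xxxxxx ✓), payload 010011.
Byte 4: 0xAB = 10101011 (10xxxxxx ✓), payload 101011.
Concatenate: 011001010010011101011 = 0xCA4EB (21 bits → U+CA4EB).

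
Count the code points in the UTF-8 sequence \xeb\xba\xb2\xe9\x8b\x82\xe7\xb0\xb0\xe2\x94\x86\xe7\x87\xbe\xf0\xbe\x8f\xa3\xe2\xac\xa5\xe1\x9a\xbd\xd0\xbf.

Byte at offset 0: 0xEB = 11101011 → 3-byte char (#1). Advance 3.
Byte at offset 3: 0xE9 = 11101001 → 3-byte char (#2). Advance 3.
Byte at offset 6: 0xE7 = 11100111 → 3-byte char (#3). Advance 3.
Byte at offset 9: 0xE2 = 11100010 → 3-byte char (#4). Advance 3.
Byte at offset 12: 0xE7 = 11100111 → 3-byte char (#5). Advance 3.
Byte at offset 15: 0xF0 = 11110000 → 4-byte char (#6). Advance 4.
Byte at offset 19: 0xE2 = 11100010 → 3-byte char (#7). Advance 3.
Byte at offset 22: 0xE1 = 11100001 → 3-byte char (#8). Advance 3.
Byte at offset 25: 0xD0 = 11010000 → 2-byte char (#9). Advance 2.
Reached end at offset 27 after 9 code points.

9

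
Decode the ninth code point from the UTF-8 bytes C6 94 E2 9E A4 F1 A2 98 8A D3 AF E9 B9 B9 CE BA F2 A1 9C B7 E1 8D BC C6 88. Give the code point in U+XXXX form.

U+0188

Offset 0: leading byte 0xC6 = 11000110 → 2-byte char #1 = C6 94.
Offset 2: leading byte 0xE2 = 11100010 → 3-byte char #2 = E2 9E A4.
Offset 5: leading byte 0xF1 = 11110001 → 4-byte char #3 = F1 A2 98 8A.
Offset 9: leading byte 0xD3 = 11010011 → 2-byte char #4 = D3 AF.
Offset 11: leading byte 0xE9 = 11101001 → 3-byte char #5 = E9 B9 B9.
Offset 14: leading byte 0xCE = 11001110 → 2-byte char #6 = CE BA.
Offset 16: leading byte 0xF2 = 11110010 → 4-byte char #7 = F2 A1 9C B7.
Offset 20: leading byte 0xE1 = 11100001 → 3-byte char #8 = E1 8D BC.
Offset 23: leading byte 0xC6 = 11000110 → 2-byte char #9 = C6 88.
Leading byte 0xC6 = 11000110 matches 110xxxxx → 2-byte sequence.
Byte 1: 0xC6 = 11000110, payload 00110 (5 bits).
Byte 2: 0x88 = 10001000 (10xxxxxx ✓), payload 001000.
Concatenate: 00110001000 = 0x188 (11 bits → U+0188).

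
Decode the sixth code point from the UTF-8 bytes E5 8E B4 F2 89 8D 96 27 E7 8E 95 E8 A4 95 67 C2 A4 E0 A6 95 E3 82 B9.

Offset 0: leading byte 0xE5 = 11100101 → 3-byte char #1 = E5 8E B4.
Offset 3: leading byte 0xF2 = 11110010 → 4-byte char #2 = F2 89 8D 96.
Offset 7: leading byte 0x27 = 00100111 → 1-byte char #3 = 27.
Offset 8: leading byte 0xE7 = 11100111 → 3-byte char #4 = E7 8E 95.
Offset 11: leading byte 0xE8 = 11101000 → 3-byte char #5 = E8 A4 95.
Offset 14: leading byte 0x67 = 01100111 → 1-byte char #6 = 67.
Leading byte 0x67 = 01100111 matches 0xxxxxxx → 1-byte sequence.
Byte 1: 0x67 = 01100111, payload 1100111 (7 bits).
Concatenate: 1100111 = 0x67 (7 bits → U+0067).

U+0067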